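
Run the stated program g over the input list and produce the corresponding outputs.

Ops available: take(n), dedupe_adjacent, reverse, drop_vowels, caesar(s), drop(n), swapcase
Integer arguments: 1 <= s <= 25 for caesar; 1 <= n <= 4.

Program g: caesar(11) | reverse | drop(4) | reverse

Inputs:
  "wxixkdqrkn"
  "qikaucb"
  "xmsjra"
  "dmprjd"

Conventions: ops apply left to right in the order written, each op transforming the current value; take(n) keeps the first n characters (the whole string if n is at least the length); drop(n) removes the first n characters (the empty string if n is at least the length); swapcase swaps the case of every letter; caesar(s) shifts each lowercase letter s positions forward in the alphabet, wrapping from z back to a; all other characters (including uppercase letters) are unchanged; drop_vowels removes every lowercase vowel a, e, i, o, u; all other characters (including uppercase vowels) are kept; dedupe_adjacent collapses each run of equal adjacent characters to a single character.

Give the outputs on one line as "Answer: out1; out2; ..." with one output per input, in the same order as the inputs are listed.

"hitivo"; "btv"; "ix"; "ox"

Execution, op by op:
  "wxixkdqrkn" -> "hitivobcvy" -> "yvcbovitih" -> "ovitih" -> "hitivo"
  "qikaucb" -> "btvlfnm" -> "mnflvtb" -> "vtb" -> "btv"
  "xmsjra" -> "ixducl" -> "lcudxi" -> "xi" -> "ix"
  "dmprjd" -> "oxacuo" -> "oucaxo" -> "xo" -> "ox"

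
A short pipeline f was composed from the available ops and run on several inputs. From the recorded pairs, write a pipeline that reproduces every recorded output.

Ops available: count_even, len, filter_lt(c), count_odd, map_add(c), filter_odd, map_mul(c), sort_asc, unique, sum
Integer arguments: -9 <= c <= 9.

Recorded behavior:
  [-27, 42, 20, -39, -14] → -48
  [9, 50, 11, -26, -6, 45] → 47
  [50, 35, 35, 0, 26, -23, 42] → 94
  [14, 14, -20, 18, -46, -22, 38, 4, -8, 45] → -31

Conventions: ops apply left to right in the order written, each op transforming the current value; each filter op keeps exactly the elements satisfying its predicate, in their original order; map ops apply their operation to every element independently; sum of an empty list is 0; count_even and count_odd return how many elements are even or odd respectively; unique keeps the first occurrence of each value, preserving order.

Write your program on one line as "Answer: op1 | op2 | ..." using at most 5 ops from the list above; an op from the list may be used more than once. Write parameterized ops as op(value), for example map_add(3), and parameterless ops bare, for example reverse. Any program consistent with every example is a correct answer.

map_add(-6) | unique | sort_asc | sum

Check, running the answer program on each example:
  [-27, 42, 20, -39, -14] -> [-33, 36, 14, -45, -20] -> [-33, 36, 14, -45, -20] -> [-45, -33, -20, 14, 36] -> -48
  [9, 50, 11, -26, -6, 45] -> [3, 44, 5, -32, -12, 39] -> [3, 44, 5, -32, -12, 39] -> [-32, -12, 3, 5, 39, 44] -> 47
  [50, 35, 35, 0, 26, -23, 42] -> [44, 29, 29, -6, 20, -29, 36] -> [44, 29, -6, 20, -29, 36] -> [-29, -6, 20, 29, 36, 44] -> 94
  [14, 14, -20, 18, -46, -22, 38, 4, -8, 45] -> [8, 8, -26, 12, -52, -28, 32, -2, -14, 39] -> [8, -26, 12, -52, -28, 32, -2, -14, 39] -> [-52, -28, -26, -14, -2, 8, 12, 32, 39] -> -31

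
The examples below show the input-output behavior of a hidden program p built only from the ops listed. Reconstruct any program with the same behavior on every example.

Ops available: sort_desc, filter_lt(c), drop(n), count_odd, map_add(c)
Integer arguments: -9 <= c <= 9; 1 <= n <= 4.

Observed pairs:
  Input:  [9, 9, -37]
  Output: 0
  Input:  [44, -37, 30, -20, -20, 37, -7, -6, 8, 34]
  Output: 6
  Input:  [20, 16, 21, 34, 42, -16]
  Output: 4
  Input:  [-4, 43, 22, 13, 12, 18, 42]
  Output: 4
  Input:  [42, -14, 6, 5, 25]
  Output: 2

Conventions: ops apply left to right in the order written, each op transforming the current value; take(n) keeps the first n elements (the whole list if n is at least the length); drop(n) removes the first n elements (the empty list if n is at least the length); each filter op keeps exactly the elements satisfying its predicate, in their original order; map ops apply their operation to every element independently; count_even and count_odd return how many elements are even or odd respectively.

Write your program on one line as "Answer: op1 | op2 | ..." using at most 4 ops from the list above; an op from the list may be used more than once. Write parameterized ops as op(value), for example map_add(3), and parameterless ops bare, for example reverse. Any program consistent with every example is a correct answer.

drop(1) | map_add(5) | count_odd

Check, running the answer program on each example:
  [9, 9, -37] -> [9, -37] -> [14, -32] -> 0
  [44, -37, 30, -20, -20, 37, -7, -6, 8, 34] -> [-37, 30, -20, -20, 37, -7, -6, 8, 34] -> [-32, 35, -15, -15, 42, -2, -1, 13, 39] -> 6
  [20, 16, 21, 34, 42, -16] -> [16, 21, 34, 42, -16] -> [21, 26, 39, 47, -11] -> 4
  [-4, 43, 22, 13, 12, 18, 42] -> [43, 22, 13, 12, 18, 42] -> [48, 27, 18, 17, 23, 47] -> 4
  [42, -14, 6, 5, 25] -> [-14, 6, 5, 25] -> [-9, 11, 10, 30] -> 2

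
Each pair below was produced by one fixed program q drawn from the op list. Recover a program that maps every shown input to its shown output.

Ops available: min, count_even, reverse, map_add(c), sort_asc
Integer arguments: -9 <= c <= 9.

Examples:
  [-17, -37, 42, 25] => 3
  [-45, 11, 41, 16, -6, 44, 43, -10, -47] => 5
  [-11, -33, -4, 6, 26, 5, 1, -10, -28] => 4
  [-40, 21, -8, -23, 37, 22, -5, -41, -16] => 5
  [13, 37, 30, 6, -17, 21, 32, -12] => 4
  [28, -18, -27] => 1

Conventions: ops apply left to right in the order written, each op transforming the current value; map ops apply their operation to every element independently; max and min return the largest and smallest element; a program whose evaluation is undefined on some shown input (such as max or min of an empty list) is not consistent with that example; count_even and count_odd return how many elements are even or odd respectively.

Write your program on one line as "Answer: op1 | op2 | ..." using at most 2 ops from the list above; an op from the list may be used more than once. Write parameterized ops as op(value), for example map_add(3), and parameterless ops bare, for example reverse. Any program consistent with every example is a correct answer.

map_add(5) | count_even

Check, running the answer program on each example:
  [-17, -37, 42, 25] -> [-12, -32, 47, 30] -> 3
  [-45, 11, 41, 16, -6, 44, 43, -10, -47] -> [-40, 16, 46, 21, -1, 49, 48, -5, -42] -> 5
  [-11, -33, -4, 6, 26, 5, 1, -10, -28] -> [-6, -28, 1, 11, 31, 10, 6, -5, -23] -> 4
  [-40, 21, -8, -23, 37, 22, -5, -41, -16] -> [-35, 26, -3, -18, 42, 27, 0, -36, -11] -> 5
  [13, 37, 30, 6, -17, 21, 32, -12] -> [18, 42, 35, 11, -12, 26, 37, -7] -> 4
  [28, -18, -27] -> [33, -13, -22] -> 1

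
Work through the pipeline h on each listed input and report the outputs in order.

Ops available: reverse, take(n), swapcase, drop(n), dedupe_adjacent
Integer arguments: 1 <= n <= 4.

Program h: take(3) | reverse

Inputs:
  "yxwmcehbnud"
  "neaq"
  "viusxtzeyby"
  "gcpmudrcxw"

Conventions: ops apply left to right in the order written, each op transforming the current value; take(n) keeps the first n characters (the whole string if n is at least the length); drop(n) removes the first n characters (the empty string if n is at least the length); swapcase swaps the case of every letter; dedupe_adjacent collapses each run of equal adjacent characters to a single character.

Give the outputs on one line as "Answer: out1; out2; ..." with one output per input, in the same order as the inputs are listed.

Execution, op by op:
  "yxwmcehbnud" -> "yxw" -> "wxy"
  "neaq" -> "nea" -> "aen"
  "viusxtzeyby" -> "viu" -> "uiv"
  "gcpmudrcxw" -> "gcp" -> "pcg"

"wxy"; "aen"; "uiv"; "pcg"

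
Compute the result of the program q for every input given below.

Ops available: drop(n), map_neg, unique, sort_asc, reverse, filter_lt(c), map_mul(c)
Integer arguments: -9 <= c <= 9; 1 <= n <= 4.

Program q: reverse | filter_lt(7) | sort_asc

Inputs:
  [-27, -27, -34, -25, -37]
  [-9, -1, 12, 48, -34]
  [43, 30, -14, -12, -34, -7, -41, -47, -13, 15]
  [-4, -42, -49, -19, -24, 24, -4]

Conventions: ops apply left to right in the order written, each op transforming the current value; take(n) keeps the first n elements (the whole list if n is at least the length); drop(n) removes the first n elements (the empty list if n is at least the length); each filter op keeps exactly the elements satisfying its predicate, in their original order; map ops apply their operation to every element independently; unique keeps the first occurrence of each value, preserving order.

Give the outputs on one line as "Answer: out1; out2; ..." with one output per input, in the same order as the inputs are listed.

[-37, -34, -27, -27, -25]; [-34, -9, -1]; [-47, -41, -34, -14, -13, -12, -7]; [-49, -42, -24, -19, -4, -4]

Execution, op by op:
  [-27, -27, -34, -25, -37] -> [-37, -25, -34, -27, -27] -> [-37, -25, -34, -27, -27] -> [-37, -34, -27, -27, -25]
  [-9, -1, 12, 48, -34] -> [-34, 48, 12, -1, -9] -> [-34, -1, -9] -> [-34, -9, -1]
  [43, 30, -14, -12, -34, -7, -41, -47, -13, 15] -> [15, -13, -47, -41, -7, -34, -12, -14, 30, 43] -> [-13, -47, -41, -7, -34, -12, -14] -> [-47, -41, -34, -14, -13, -12, -7]
  [-4, -42, -49, -19, -24, 24, -4] -> [-4, 24, -24, -19, -49, -42, -4] -> [-4, -24, -19, -49, -42, -4] -> [-49, -42, -24, -19, -4, -4]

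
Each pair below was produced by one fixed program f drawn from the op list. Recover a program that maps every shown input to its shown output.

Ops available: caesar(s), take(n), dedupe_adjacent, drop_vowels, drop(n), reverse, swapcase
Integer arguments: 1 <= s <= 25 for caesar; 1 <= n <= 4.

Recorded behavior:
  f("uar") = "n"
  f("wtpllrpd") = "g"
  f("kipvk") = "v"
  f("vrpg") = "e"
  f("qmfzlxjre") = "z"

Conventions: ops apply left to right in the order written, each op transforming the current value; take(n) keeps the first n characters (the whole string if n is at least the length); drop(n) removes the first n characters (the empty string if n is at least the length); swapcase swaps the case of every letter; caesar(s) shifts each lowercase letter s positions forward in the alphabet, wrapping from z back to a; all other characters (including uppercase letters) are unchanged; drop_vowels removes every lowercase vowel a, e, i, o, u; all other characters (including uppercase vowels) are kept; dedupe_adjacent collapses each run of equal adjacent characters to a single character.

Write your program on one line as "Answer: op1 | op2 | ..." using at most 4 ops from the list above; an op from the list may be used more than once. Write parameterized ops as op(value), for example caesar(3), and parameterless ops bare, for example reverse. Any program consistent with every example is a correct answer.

drop(1) | take(1) | caesar(13)

Check, running the answer program on each example:
  "uar" -> "ar" -> "a" -> "n"
  "wtpllrpd" -> "tpllrpd" -> "t" -> "g"
  "kipvk" -> "ipvk" -> "i" -> "v"
  "vrpg" -> "rpg" -> "r" -> "e"
  "qmfzlxjre" -> "mfzlxjre" -> "m" -> "z"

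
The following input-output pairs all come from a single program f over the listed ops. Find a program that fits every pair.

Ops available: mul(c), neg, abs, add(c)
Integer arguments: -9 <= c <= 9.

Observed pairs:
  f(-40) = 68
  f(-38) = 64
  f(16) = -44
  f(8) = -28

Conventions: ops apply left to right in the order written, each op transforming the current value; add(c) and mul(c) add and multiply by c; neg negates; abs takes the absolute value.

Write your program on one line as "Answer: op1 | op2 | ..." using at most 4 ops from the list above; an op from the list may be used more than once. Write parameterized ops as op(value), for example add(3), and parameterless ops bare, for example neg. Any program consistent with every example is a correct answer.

add(6) | mul(2) | neg

Check, running the answer program on each example:
  -40 -> -34 -> -68 -> 68
  -38 -> -32 -> -64 -> 64
  16 -> 22 -> 44 -> -44
  8 -> 14 -> 28 -> -28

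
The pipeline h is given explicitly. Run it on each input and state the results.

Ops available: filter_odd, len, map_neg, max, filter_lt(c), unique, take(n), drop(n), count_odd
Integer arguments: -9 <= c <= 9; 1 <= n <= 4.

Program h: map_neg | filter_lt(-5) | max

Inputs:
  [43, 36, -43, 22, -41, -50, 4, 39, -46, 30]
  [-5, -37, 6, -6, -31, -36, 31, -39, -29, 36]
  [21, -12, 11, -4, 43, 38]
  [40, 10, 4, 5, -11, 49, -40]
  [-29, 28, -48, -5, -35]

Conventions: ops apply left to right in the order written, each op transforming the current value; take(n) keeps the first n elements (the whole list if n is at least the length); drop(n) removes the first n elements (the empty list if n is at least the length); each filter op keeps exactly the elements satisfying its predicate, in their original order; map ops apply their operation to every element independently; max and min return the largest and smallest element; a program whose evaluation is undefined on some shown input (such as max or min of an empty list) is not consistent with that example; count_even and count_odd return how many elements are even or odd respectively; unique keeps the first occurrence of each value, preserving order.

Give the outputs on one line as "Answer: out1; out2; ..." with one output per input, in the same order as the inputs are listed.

-22; -6; -11; -10; -28

Execution, op by op:
  [43, 36, -43, 22, -41, -50, 4, 39, -46, 30] -> [-43, -36, 43, -22, 41, 50, -4, -39, 46, -30] -> [-43, -36, -22, -39, -30] -> -22
  [-5, -37, 6, -6, -31, -36, 31, -39, -29, 36] -> [5, 37, -6, 6, 31, 36, -31, 39, 29, -36] -> [-6, -31, -36] -> -6
  [21, -12, 11, -4, 43, 38] -> [-21, 12, -11, 4, -43, -38] -> [-21, -11, -43, -38] -> -11
  [40, 10, 4, 5, -11, 49, -40] -> [-40, -10, -4, -5, 11, -49, 40] -> [-40, -10, -49] -> -10
  [-29, 28, -48, -5, -35] -> [29, -28, 48, 5, 35] -> [-28] -> -28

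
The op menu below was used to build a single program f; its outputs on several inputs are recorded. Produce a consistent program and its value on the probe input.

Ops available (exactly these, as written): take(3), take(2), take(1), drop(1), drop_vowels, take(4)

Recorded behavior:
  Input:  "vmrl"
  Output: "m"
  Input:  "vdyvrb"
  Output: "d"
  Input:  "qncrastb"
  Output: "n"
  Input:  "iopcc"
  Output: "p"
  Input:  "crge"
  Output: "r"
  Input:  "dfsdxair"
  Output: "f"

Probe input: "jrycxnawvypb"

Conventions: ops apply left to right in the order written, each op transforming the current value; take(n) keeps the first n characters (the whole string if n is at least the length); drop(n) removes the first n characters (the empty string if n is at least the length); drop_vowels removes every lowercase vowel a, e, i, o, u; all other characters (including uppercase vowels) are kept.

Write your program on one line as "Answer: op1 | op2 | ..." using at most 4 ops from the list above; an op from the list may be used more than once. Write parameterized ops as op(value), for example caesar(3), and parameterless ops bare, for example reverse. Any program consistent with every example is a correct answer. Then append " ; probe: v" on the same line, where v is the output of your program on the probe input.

drop(1) | drop_vowels | take(1) ; probe: "r"

Check, running the answer program on each example:
  "vmrl" -> "mrl" -> "mrl" -> "m"
  "vdyvrb" -> "dyvrb" -> "dyvrb" -> "d"
  "qncrastb" -> "ncrastb" -> "ncrstb" -> "n"
  "iopcc" -> "opcc" -> "pcc" -> "p"
  "crge" -> "rge" -> "rg" -> "r"
  "dfsdxair" -> "fsdxair" -> "fsdxr" -> "f"
  probe: "jrycxnawvypb" -> "rycxnawvypb" -> "rycxnwvypb" -> "r"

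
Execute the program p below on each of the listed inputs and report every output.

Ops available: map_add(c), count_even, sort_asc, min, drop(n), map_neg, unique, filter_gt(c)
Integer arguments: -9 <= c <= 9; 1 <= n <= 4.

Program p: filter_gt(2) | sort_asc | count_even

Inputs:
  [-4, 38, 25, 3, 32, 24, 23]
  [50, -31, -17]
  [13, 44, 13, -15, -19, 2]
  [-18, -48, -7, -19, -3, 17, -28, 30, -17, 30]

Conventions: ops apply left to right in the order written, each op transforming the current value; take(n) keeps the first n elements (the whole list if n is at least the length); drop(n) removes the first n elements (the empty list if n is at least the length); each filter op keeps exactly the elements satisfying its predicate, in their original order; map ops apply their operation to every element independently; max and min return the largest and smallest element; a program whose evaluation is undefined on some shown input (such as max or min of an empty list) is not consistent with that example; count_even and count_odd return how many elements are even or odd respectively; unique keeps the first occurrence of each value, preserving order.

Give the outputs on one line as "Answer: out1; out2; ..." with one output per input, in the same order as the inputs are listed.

3; 1; 1; 2

Execution, op by op:
  [-4, 38, 25, 3, 32, 24, 23] -> [38, 25, 3, 32, 24, 23] -> [3, 23, 24, 25, 32, 38] -> 3
  [50, -31, -17] -> [50] -> [50] -> 1
  [13, 44, 13, -15, -19, 2] -> [13, 44, 13] -> [13, 13, 44] -> 1
  [-18, -48, -7, -19, -3, 17, -28, 30, -17, 30] -> [17, 30, 30] -> [17, 30, 30] -> 2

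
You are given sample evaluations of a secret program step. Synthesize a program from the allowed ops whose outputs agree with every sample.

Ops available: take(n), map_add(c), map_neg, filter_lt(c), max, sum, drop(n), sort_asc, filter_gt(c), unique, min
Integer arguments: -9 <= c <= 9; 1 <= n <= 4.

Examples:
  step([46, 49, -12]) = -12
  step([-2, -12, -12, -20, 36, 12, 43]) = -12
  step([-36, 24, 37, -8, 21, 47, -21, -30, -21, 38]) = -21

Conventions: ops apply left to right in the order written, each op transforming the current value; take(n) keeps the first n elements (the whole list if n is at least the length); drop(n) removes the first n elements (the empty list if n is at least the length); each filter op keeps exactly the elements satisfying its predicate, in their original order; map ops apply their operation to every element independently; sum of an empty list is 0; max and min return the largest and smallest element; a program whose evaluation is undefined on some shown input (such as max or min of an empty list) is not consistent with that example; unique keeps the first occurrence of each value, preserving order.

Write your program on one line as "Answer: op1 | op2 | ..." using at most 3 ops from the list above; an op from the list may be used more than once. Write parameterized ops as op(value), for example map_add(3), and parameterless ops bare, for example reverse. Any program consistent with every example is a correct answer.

filter_lt(-9) | max

Check, running the answer program on each example:
  [46, 49, -12] -> [-12] -> -12
  [-2, -12, -12, -20, 36, 12, 43] -> [-12, -12, -20] -> -12
  [-36, 24, 37, -8, 21, 47, -21, -30, -21, 38] -> [-36, -21, -30, -21] -> -21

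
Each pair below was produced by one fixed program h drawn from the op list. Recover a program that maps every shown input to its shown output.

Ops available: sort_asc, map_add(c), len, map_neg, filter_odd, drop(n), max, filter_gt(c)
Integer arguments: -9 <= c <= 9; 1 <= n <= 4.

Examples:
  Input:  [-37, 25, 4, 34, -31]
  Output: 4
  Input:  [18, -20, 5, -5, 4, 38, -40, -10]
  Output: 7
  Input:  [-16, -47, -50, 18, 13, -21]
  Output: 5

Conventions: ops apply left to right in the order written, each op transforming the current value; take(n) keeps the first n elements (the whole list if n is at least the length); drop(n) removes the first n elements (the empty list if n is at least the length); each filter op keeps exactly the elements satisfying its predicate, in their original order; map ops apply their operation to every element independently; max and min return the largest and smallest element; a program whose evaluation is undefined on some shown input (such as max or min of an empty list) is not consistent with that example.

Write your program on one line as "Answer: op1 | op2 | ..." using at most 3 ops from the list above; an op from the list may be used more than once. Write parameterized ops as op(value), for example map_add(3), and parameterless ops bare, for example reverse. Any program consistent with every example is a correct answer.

drop(1) | len

Check, running the answer program on each example:
  [-37, 25, 4, 34, -31] -> [25, 4, 34, -31] -> 4
  [18, -20, 5, -5, 4, 38, -40, -10] -> [-20, 5, -5, 4, 38, -40, -10] -> 7
  [-16, -47, -50, 18, 13, -21] -> [-47, -50, 18, 13, -21] -> 5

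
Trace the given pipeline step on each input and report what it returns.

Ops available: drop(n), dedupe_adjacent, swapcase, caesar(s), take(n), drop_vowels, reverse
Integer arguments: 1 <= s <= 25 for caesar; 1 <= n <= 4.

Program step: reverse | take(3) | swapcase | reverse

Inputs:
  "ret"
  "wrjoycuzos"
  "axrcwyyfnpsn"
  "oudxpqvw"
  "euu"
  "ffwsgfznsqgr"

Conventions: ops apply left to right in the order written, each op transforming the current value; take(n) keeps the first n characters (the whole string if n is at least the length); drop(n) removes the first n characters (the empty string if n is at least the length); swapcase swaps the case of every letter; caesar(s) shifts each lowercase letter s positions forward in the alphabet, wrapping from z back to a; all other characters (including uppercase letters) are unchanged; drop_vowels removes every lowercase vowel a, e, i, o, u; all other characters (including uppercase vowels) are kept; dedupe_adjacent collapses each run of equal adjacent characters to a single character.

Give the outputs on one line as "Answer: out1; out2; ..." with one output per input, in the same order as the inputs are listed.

Execution, op by op:
  "ret" -> "ter" -> "ter" -> "TER" -> "RET"
  "wrjoycuzos" -> "sozucyojrw" -> "soz" -> "SOZ" -> "ZOS"
  "axrcwyyfnpsn" -> "nspnfyywcrxa" -> "nsp" -> "NSP" -> "PSN"
  "oudxpqvw" -> "wvqpxduo" -> "wvq" -> "WVQ" -> "QVW"
  "euu" -> "uue" -> "uue" -> "UUE" -> "EUU"
  "ffwsgfznsqgr" -> "rgqsnzfgswff" -> "rgq" -> "RGQ" -> "QGR"

"RET"; "ZOS"; "PSN"; "QVW"; "EUU"; "QGR"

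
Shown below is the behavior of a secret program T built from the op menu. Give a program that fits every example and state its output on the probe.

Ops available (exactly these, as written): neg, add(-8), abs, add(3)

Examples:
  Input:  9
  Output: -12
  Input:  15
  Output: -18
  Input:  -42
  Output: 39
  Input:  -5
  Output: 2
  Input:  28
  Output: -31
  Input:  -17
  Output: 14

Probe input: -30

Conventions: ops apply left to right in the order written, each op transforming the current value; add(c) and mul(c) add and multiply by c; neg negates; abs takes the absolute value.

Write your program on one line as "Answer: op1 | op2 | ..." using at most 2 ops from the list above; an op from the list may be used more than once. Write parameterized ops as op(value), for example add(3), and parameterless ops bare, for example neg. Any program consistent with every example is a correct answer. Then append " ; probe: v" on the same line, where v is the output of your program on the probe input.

add(3) | neg ; probe: 27

Check, running the answer program on each example:
  9 -> 12 -> -12
  15 -> 18 -> -18
  -42 -> -39 -> 39
  -5 -> -2 -> 2
  28 -> 31 -> -31
  -17 -> -14 -> 14
  probe: -30 -> -27 -> 27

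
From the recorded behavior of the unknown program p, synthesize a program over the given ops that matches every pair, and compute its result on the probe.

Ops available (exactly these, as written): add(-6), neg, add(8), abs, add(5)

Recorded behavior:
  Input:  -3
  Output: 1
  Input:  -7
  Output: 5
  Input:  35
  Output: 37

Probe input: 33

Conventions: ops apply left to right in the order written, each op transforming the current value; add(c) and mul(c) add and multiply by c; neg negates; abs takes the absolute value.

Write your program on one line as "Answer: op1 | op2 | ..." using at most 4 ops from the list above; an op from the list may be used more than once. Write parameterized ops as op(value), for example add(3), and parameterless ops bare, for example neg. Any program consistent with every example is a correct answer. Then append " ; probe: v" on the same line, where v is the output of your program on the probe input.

add(8) | add(-6) | abs ; probe: 35

Check, running the answer program on each example:
  -3 -> 5 -> -1 -> 1
  -7 -> 1 -> -5 -> 5
  35 -> 43 -> 37 -> 37
  probe: 33 -> 41 -> 35 -> 35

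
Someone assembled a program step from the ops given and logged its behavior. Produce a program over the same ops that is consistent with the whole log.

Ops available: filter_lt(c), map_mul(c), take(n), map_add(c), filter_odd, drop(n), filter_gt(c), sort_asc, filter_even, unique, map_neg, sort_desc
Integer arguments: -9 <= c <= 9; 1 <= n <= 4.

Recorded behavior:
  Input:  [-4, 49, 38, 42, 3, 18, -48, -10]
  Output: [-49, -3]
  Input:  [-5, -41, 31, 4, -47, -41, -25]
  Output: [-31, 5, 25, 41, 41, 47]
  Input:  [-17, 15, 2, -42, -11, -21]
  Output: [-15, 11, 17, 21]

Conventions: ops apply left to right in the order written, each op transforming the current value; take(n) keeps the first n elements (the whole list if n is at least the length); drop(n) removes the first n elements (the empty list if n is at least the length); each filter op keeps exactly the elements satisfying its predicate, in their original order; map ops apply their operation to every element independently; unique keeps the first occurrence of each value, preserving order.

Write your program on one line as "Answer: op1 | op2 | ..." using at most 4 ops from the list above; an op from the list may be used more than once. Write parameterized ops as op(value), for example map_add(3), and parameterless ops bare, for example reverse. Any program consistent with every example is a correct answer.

map_neg | sort_asc | filter_odd

Check, running the answer program on each example:
  [-4, 49, 38, 42, 3, 18, -48, -10] -> [4, -49, -38, -42, -3, -18, 48, 10] -> [-49, -42, -38, -18, -3, 4, 10, 48] -> [-49, -3]
  [-5, -41, 31, 4, -47, -41, -25] -> [5, 41, -31, -4, 47, 41, 25] -> [-31, -4, 5, 25, 41, 41, 47] -> [-31, 5, 25, 41, 41, 47]
  [-17, 15, 2, -42, -11, -21] -> [17, -15, -2, 42, 11, 21] -> [-15, -2, 11, 17, 21, 42] -> [-15, 11, 17, 21]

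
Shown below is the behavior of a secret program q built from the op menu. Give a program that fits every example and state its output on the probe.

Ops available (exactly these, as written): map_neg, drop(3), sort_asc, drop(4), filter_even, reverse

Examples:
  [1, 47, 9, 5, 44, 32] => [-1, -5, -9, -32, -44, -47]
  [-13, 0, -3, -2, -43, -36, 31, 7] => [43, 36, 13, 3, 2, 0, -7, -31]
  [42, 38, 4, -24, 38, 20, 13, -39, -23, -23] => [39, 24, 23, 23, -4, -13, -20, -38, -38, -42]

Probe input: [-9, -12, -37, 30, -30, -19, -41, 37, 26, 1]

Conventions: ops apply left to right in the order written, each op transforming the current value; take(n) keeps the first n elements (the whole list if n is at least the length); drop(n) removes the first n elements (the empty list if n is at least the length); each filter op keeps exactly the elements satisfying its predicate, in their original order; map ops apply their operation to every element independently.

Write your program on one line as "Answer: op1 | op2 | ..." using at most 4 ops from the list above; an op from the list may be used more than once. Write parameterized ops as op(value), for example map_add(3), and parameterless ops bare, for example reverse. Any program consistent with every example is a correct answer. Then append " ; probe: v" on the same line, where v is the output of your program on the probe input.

map_neg | sort_asc | reverse ; probe: [41, 37, 30, 19, 12, 9, -1, -26, -30, -37]

Check, running the answer program on each example:
  [1, 47, 9, 5, 44, 32] -> [-1, -47, -9, -5, -44, -32] -> [-47, -44, -32, -9, -5, -1] -> [-1, -5, -9, -32, -44, -47]
  [-13, 0, -3, -2, -43, -36, 31, 7] -> [13, 0, 3, 2, 43, 36, -31, -7] -> [-31, -7, 0, 2, 3, 13, 36, 43] -> [43, 36, 13, 3, 2, 0, -7, -31]
  [42, 38, 4, -24, 38, 20, 13, -39, -23, -23] -> [-42, -38, -4, 24, -38, -20, -13, 39, 23, 23] -> [-42, -38, -38, -20, -13, -4, 23, 23, 24, 39] -> [39, 24, 23, 23, -4, -13, -20, -38, -38, -42]
  probe: [-9, -12, -37, 30, -30, -19, -41, 37, 26, 1] -> [9, 12, 37, -30, 30, 19, 41, -37, -26, -1] -> [-37, -30, -26, -1, 9, 12, 19, 30, 37, 41] -> [41, 37, 30, 19, 12, 9, -1, -26, -30, -37]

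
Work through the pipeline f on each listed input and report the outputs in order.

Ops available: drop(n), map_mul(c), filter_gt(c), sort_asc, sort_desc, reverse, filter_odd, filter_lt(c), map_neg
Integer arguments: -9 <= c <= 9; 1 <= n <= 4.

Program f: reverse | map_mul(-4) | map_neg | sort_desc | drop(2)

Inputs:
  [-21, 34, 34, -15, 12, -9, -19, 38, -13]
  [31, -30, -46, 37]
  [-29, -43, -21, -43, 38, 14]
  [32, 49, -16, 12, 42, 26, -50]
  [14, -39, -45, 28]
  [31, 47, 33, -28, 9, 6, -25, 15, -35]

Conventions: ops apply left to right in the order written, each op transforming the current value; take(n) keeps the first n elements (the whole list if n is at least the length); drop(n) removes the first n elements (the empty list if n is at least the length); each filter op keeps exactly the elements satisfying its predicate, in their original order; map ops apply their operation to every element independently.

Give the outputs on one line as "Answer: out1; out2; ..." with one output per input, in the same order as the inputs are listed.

Execution, op by op:
  [-21, 34, 34, -15, 12, -9, -19, 38, -13] -> [-13, 38, -19, -9, 12, -15, 34, 34, -21] -> [52, -152, 76, 36, -48, 60, -136, -136, 84] -> [-52, 152, -76, -36, 48, -60, 136, 136, -84] -> [152, 136, 136, 48, -36, -52, -60, -76, -84] -> [136, 48, -36, -52, -60, -76, -84]
  [31, -30, -46, 37] -> [37, -46, -30, 31] -> [-148, 184, 120, -124] -> [148, -184, -120, 124] -> [148, 124, -120, -184] -> [-120, -184]
  [-29, -43, -21, -43, 38, 14] -> [14, 38, -43, -21, -43, -29] -> [-56, -152, 172, 84, 172, 116] -> [56, 152, -172, -84, -172, -116] -> [152, 56, -84, -116, -172, -172] -> [-84, -116, -172, -172]
  [32, 49, -16, 12, 42, 26, -50] -> [-50, 26, 42, 12, -16, 49, 32] -> [200, -104, -168, -48, 64, -196, -128] -> [-200, 104, 168, 48, -64, 196, 128] -> [196, 168, 128, 104, 48, -64, -200] -> [128, 104, 48, -64, -200]
  [14, -39, -45, 28] -> [28, -45, -39, 14] -> [-112, 180, 156, -56] -> [112, -180, -156, 56] -> [112, 56, -156, -180] -> [-156, -180]
  [31, 47, 33, -28, 9, 6, -25, 15, -35] -> [-35, 15, -25, 6, 9, -28, 33, 47, 31] -> [140, -60, 100, -24, -36, 112, -132, -188, -124] -> [-140, 60, -100, 24, 36, -112, 132, 188, 124] -> [188, 132, 124, 60, 36, 24, -100, -112, -140] -> [124, 60, 36, 24, -100, -112, -140]

[136, 48, -36, -52, -60, -76, -84]; [-120, -184]; [-84, -116, -172, -172]; [128, 104, 48, -64, -200]; [-156, -180]; [124, 60, 36, 24, -100, -112, -140]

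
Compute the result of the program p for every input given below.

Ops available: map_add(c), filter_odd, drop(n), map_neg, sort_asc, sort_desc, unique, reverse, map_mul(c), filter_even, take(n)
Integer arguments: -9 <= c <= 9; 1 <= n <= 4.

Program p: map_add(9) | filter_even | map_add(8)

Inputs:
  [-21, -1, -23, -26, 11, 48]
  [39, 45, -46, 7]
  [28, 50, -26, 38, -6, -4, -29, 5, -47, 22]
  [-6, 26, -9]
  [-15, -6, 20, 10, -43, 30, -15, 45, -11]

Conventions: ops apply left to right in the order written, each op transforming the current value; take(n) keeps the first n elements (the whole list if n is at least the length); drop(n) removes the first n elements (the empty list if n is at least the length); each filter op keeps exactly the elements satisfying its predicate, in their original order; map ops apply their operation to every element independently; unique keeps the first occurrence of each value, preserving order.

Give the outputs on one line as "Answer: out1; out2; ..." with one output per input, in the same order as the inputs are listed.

[-4, 16, -6, 28]; [56, 62, 24]; [-12, 22, -30]; [8]; [2, -26, 2, 62, 6]

Execution, op by op:
  [-21, -1, -23, -26, 11, 48] -> [-12, 8, -14, -17, 20, 57] -> [-12, 8, -14, 20] -> [-4, 16, -6, 28]
  [39, 45, -46, 7] -> [48, 54, -37, 16] -> [48, 54, 16] -> [56, 62, 24]
  [28, 50, -26, 38, -6, -4, -29, 5, -47, 22] -> [37, 59, -17, 47, 3, 5, -20, 14, -38, 31] -> [-20, 14, -38] -> [-12, 22, -30]
  [-6, 26, -9] -> [3, 35, 0] -> [0] -> [8]
  [-15, -6, 20, 10, -43, 30, -15, 45, -11] -> [-6, 3, 29, 19, -34, 39, -6, 54, -2] -> [-6, -34, -6, 54, -2] -> [2, -26, 2, 62, 6]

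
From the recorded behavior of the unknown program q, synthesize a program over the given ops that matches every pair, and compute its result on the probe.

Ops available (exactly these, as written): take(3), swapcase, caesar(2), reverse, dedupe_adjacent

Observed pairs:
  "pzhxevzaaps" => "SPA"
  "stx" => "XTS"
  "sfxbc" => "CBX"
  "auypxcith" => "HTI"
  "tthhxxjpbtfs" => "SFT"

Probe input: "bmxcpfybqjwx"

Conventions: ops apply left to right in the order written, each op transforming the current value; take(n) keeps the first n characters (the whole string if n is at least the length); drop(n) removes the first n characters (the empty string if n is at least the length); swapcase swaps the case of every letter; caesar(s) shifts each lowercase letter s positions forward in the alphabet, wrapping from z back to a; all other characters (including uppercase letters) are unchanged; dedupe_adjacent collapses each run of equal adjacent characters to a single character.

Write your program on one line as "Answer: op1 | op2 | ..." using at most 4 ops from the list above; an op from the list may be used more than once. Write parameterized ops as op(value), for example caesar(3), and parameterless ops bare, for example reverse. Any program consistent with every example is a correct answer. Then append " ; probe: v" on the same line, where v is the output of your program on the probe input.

swapcase | reverse | take(3) ; probe: "XWJ"

Check, running the answer program on each example:
  "pzhxevzaaps" -> "PZHXEVZAAPS" -> "SPAAZVEXHZP" -> "SPA"
  "stx" -> "STX" -> "XTS" -> "XTS"
  "sfxbc" -> "SFXBC" -> "CBXFS" -> "CBX"
  "auypxcith" -> "AUYPXCITH" -> "HTICXPYUA" -> "HTI"
  "tthhxxjpbtfs" -> "TTHHXXJPBTFS" -> "SFTBPJXXHHTT" -> "SFT"
  probe: "bmxcpfybqjwx" -> "BMXCPFYBQJWX" -> "XWJQBYFPCXMB" -> "XWJ"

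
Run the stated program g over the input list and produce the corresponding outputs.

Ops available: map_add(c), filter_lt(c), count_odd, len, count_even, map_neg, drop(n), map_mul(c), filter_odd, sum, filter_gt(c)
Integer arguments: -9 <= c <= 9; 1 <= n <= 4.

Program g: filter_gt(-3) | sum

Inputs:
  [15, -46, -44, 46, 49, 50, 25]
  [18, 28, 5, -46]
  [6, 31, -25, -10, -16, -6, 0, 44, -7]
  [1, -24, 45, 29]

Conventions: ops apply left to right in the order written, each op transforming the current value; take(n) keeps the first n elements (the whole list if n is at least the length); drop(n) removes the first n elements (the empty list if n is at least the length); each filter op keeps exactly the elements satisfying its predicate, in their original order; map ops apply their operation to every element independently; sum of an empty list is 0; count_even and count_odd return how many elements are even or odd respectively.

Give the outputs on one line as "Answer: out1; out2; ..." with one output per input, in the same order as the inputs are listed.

Execution, op by op:
  [15, -46, -44, 46, 49, 50, 25] -> [15, 46, 49, 50, 25] -> 185
  [18, 28, 5, -46] -> [18, 28, 5] -> 51
  [6, 31, -25, -10, -16, -6, 0, 44, -7] -> [6, 31, 0, 44] -> 81
  [1, -24, 45, 29] -> [1, 45, 29] -> 75

185; 51; 81; 75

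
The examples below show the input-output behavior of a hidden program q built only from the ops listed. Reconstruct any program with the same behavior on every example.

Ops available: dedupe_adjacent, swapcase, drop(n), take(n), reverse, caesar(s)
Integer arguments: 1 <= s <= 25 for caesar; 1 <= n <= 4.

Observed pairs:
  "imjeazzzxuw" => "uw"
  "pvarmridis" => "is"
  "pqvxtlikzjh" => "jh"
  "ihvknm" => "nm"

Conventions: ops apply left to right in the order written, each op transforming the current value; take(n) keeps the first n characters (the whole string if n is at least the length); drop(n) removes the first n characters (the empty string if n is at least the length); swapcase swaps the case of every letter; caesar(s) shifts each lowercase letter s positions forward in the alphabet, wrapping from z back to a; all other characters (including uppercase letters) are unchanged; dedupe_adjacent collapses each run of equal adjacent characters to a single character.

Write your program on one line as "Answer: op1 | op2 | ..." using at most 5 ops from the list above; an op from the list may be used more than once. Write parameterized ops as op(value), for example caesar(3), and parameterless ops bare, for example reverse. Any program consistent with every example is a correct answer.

reverse | dedupe_adjacent | take(2) | reverse

Check, running the answer program on each example:
  "imjeazzzxuw" -> "wuxzzzaejmi" -> "wuxzaejmi" -> "wu" -> "uw"
  "pvarmridis" -> "sidirmravp" -> "sidirmravp" -> "si" -> "is"
  "pqvxtlikzjh" -> "hjzkiltxvqp" -> "hjzkiltxvqp" -> "hj" -> "jh"
  "ihvknm" -> "mnkvhi" -> "mnkvhi" -> "mn" -> "nm"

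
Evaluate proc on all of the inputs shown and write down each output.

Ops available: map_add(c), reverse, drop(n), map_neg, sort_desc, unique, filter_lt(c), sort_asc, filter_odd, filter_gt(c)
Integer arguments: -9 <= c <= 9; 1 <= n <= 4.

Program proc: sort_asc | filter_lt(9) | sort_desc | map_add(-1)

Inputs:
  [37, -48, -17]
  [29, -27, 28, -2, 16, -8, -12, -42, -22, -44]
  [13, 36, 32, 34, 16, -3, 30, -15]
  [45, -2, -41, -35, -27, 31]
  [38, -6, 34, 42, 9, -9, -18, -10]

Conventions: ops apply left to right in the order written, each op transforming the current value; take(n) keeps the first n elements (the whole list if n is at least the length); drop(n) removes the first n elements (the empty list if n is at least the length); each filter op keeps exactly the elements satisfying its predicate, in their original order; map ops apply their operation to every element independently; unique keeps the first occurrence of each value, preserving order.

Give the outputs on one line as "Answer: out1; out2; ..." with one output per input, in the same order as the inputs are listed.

Execution, op by op:
  [37, -48, -17] -> [-48, -17, 37] -> [-48, -17] -> [-17, -48] -> [-18, -49]
  [29, -27, 28, -2, 16, -8, -12, -42, -22, -44] -> [-44, -42, -27, -22, -12, -8, -2, 16, 28, 29] -> [-44, -42, -27, -22, -12, -8, -2] -> [-2, -8, -12, -22, -27, -42, -44] -> [-3, -9, -13, -23, -28, -43, -45]
  [13, 36, 32, 34, 16, -3, 30, -15] -> [-15, -3, 13, 16, 30, 32, 34, 36] -> [-15, -3] -> [-3, -15] -> [-4, -16]
  [45, -2, -41, -35, -27, 31] -> [-41, -35, -27, -2, 31, 45] -> [-41, -35, -27, -2] -> [-2, -27, -35, -41] -> [-3, -28, -36, -42]
  [38, -6, 34, 42, 9, -9, -18, -10] -> [-18, -10, -9, -6, 9, 34, 38, 42] -> [-18, -10, -9, -6] -> [-6, -9, -10, -18] -> [-7, -10, -11, -19]

[-18, -49]; [-3, -9, -13, -23, -28, -43, -45]; [-4, -16]; [-3, -28, -36, -42]; [-7, -10, -11, -19]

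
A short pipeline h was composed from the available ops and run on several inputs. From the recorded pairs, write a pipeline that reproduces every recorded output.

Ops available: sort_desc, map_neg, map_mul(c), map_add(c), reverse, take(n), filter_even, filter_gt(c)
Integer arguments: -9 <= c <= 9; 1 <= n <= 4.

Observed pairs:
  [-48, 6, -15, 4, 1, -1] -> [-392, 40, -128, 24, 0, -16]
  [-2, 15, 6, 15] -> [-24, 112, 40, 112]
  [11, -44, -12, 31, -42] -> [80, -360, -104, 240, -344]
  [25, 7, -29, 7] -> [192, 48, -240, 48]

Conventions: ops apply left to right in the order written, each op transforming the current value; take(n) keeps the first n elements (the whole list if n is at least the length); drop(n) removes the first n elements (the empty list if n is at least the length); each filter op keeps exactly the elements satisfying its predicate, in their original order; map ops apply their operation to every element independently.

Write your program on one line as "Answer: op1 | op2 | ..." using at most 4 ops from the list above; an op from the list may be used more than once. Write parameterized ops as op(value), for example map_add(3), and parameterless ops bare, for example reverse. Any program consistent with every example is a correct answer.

map_add(-1) | map_mul(-8) | map_mul(-1)

Check, running the answer program on each example:
  [-48, 6, -15, 4, 1, -1] -> [-49, 5, -16, 3, 0, -2] -> [392, -40, 128, -24, 0, 16] -> [-392, 40, -128, 24, 0, -16]
  [-2, 15, 6, 15] -> [-3, 14, 5, 14] -> [24, -112, -40, -112] -> [-24, 112, 40, 112]
  [11, -44, -12, 31, -42] -> [10, -45, -13, 30, -43] -> [-80, 360, 104, -240, 344] -> [80, -360, -104, 240, -344]
  [25, 7, -29, 7] -> [24, 6, -30, 6] -> [-192, -48, 240, -48] -> [192, 48, -240, 48]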